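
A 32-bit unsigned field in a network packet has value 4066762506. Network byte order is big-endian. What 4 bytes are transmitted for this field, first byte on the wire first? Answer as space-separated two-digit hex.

F2 65 DF 0A

4066762506 in hexadecimal, padded to 32 bits, is 0xF265DF0A.
Split into bytes (most-significant first): F2 65 DF 0A.
Big-endian: lowest address holds the most-significant byte.
So the memory order matches the most-significant-first order: F2 65 DF 0A.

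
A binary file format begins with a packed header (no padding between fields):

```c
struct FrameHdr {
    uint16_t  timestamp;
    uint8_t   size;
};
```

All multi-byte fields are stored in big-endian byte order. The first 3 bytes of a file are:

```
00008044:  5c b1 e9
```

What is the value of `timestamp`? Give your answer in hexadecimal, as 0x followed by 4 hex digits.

`timestamp` is the first field, at byte offset 0, occupying 2 bytes.
Bytes at offsets 0..1: 5C B1.
Big-endian: lowest address holds the most-significant byte.
The bytes are already most-significant first: 0x5CB1.

0x5CB1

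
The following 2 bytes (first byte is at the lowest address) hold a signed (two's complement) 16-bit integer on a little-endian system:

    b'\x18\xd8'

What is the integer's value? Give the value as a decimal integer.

Little-endian stores the least-significant byte at the lowest address.
Reassemble most-significant byte first: D8 18 → 0xD818.
Top bit is set, so as a signed 16-bit value this is 0xD818 − 2^16 = -10216.

-10216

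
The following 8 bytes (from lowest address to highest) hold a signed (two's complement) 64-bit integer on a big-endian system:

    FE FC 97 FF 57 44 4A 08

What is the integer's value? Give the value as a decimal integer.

-73016371008222712

Big-endian: lowest address holds the most-significant byte.
The bytes are already most-significant first: 0xFEFC97FF57444A08.
Top bit is set, so as a signed 64-bit value this is 0xFEFC97FF57444A08 − 2^64 = -73016371008222712.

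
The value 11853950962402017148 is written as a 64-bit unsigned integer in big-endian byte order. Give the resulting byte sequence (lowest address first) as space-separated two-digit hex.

A4 81 B1 98 6A DF 3F 7C

11853950962402017148 in hexadecimal, padded to 64 bits, is 0xA481B1986ADF3F7C.
Split into bytes (most-significant first): A4 81 B1 98 6A DF 3F 7C.
Big-endian: lowest address holds the most-significant byte.
So the memory order matches the most-significant-first order: A4 81 B1 98 6A DF 3F 7C.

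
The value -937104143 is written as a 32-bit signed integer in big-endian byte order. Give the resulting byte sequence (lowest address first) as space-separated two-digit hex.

Two's complement of -937104143 in 32 bits: 937104143 = 0x37DB130F; invert → 0xC824ECF0; add 1 → 0xC824ECF1.
Split into bytes (most-significant first): C8 24 EC F1.
In big-endian order the high byte comes first in memory.
So the memory order matches the most-significant-first order: C8 24 EC F1.

C8 24 EC F1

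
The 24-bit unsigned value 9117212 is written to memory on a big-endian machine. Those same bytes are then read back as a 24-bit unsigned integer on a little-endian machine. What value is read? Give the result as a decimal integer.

9117212 in 24-bit hexadecimal is 0x8B1E1C.
Stored big-endian, the bytes at ascending addresses are 8B 1E 1C.
Read back as little-endian, the first byte is least significant, giving 0x1C1E8B.
0x1C1E8B = 1842827.

1842827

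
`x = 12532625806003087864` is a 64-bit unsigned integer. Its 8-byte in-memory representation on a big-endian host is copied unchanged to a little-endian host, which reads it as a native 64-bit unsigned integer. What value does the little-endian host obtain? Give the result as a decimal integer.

12532625806003087864 in 64-bit hexadecimal is 0xADECD4C515B529F8.
Stored big-endian, the bytes at ascending addresses are AD EC D4 C5 15 B5 29 F8.
Read back as little-endian, the first byte is least significant, giving 0xF829B515C5D4ECAD.
0xF829B515C5D4ECAD = 17882022900569271469.

17882022900569271469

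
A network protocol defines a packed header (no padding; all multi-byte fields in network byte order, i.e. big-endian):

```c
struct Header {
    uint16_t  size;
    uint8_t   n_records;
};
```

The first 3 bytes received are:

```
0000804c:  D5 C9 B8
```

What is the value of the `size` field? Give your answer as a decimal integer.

54729

`size` is the first field, at byte offset 0, occupying 2 bytes.
Bytes at offsets 0..1: D5 C9.
Big-endian: lowest address holds the most-significant byte.
The bytes are already most-significant first: 0xD5C9.
0xD5C9 = 54729.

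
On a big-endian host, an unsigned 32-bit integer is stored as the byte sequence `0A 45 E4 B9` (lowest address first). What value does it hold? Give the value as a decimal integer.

Big-endian: lowest address holds the most-significant byte.
The bytes are already most-significant first: 0x0A45E4B9.
0x0A45E4B9 = 172352697.

172352697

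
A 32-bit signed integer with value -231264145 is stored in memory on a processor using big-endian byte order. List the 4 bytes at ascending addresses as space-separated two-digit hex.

F2 37 30 6F

Two's complement of -231264145 in 32 bits: 231264145 = 0x0DC8CF91; invert → 0xF237306E; add 1 → 0xF237306F.
Split into bytes (most-significant first): F2 37 30 6F.
Big-endian stores the most-significant byte at the lowest address.
So the memory order matches the most-significant-first order: F2 37 30 6F.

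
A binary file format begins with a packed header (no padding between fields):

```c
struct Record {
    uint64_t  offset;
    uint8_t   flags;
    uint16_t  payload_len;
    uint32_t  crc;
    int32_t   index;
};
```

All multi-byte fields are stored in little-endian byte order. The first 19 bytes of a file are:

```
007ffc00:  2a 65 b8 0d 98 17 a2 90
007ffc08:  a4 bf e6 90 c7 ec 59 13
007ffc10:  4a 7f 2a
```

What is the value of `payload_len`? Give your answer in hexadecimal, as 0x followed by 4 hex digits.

0xE6BF

`payload_len` follows `offset` (8 B), `flags` (1 B), so it starts at offset 8 + 1 = 9 and occupies 2 bytes.
Bytes at offsets 9..10: BF E6.
In little-endian order the low byte comes first in memory.
Reassemble most-significant byte first: E6 BF → 0xE6BF.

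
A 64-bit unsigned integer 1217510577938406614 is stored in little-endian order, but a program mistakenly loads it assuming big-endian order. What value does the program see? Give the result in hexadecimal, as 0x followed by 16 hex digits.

0xD69C4C846B77E510

1217510577938406614 in 64-bit hexadecimal is 0x10E5776B844C9CD6.
Stored little-endian, the bytes at ascending addresses are D6 9C 4C 84 6B 77 E5 10.
Read back as big-endian, the last byte is least significant, giving 0xD69C4C846B77E510.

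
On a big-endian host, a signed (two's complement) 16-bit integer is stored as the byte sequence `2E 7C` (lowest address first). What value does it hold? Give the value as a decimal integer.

11900

Big-endian: lowest address holds the most-significant byte.
The bytes are already most-significant first: 0x2E7C.
0x2E7C = 11900.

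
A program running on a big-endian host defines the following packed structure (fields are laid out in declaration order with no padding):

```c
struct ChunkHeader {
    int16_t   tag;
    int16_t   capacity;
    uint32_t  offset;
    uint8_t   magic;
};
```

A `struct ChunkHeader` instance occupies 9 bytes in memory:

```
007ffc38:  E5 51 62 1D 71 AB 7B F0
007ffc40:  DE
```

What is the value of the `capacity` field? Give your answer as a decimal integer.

`capacity` follows `tag` (2 bytes), so it starts at byte offset 2 and occupies 2 bytes.
Bytes at offsets 2..3: 62 1D.
In big-endian order the high byte comes first in memory.
The bytes are already most-significant first: 0x621D.
0x621D = 25117.

25117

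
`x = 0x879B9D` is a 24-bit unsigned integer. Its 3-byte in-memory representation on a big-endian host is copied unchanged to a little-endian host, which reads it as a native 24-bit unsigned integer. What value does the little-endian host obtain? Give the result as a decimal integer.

Stored big-endian, the bytes at ascending addresses are 87 9B 9D.
Read back as little-endian, the first byte is least significant, giving 0x9D9B87.
0x9D9B87 = 10328967.

10328967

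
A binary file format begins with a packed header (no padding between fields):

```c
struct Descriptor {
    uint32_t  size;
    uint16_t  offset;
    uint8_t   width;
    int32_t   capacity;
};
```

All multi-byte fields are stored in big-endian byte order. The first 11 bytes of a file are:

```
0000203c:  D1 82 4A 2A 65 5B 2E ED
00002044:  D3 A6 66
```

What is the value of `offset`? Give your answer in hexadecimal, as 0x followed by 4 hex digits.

0x655B

`offset` follows `size` (4 bytes), so it starts at byte offset 4 and occupies 2 bytes.
Bytes at offsets 4..5: 65 5B.
Big-endian: lowest address holds the most-significant byte.
The bytes are already most-significant first: 0x655B.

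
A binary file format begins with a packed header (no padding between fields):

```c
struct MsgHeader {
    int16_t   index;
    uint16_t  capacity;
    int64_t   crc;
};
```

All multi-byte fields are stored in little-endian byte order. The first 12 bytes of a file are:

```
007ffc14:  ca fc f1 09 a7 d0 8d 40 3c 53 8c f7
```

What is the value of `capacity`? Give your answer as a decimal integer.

`capacity` follows `index` (2 bytes), so it starts at byte offset 2 and occupies 2 bytes.
Bytes at offsets 2..3: F1 09.
In little-endian order the low byte comes first in memory.
Reassemble most-significant byte first: 09 F1 → 0x09F1.
0x09F1 = 2545.

2545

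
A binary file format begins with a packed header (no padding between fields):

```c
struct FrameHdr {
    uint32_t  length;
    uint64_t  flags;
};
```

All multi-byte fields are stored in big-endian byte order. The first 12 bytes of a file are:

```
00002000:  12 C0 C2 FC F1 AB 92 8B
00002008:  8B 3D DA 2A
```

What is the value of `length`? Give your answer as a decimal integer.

`length` is the first field, at byte offset 0, occupying 4 bytes.
Bytes at offsets 0..3: 12 C0 C2 FC.
In big-endian order the high byte comes first in memory.
The bytes are already most-significant first: 0x12C0C2FC.
0x12C0C2FC = 314622716.

314622716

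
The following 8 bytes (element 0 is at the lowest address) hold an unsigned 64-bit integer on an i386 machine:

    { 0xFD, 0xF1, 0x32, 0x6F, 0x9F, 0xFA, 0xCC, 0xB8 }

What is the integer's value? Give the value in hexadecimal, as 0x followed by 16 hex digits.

0xB8CCFA9F6F32F1FD

In little-endian order the low byte comes first in memory.
Reassemble most-significant byte first: B8 CC FA 9F 6F 32 F1 FD → 0xB8CCFA9F6F32F1FD.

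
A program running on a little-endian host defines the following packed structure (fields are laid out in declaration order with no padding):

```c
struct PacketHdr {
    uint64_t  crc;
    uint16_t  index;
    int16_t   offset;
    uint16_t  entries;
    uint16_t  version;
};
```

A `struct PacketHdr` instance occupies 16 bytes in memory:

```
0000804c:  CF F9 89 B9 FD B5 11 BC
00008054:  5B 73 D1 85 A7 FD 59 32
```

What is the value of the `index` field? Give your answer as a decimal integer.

29531

`index` follows `crc` (8 bytes), so it starts at byte offset 8 and occupies 2 bytes.
Bytes at offsets 8..9: 5B 73.
Little-endian: lowest address holds the least-significant byte.
Reassemble most-significant byte first: 73 5B → 0x735B.
0x735B = 29531.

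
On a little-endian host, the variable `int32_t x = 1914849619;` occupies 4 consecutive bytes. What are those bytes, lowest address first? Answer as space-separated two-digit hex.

53 49 22 72

1914849619 in hexadecimal, padded to 32 bits, is 0x72224953.
Split into bytes (most-significant first): 72 22 49 53.
In little-endian order the low byte comes first in memory.
So at ascending addresses the bytes are 53 49 22 72.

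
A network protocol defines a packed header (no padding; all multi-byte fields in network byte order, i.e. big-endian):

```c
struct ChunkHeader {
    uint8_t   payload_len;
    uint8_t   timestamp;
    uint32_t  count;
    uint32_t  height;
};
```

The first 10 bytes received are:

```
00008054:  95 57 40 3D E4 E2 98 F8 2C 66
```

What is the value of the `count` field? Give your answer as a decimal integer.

`count` follows `payload_len` (1 B), `timestamp` (1 B), so it starts at offset 1 + 1 = 2 and occupies 4 bytes.
Bytes at offsets 2..5: 40 3D E4 E2.
In big-endian order the high byte comes first in memory.
The bytes are already most-significant first: 0x403DE4E2.
0x403DE4E2 = 1077798114.

1077798114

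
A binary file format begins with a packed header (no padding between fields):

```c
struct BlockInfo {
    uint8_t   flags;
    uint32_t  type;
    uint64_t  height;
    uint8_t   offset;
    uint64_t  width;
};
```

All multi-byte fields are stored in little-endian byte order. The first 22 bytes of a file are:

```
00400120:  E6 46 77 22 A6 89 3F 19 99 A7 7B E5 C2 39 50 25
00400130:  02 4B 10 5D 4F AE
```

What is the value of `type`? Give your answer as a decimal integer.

2787276614

`type` follows `flags` (1 byte), so it starts at byte offset 1 and occupies 4 bytes.
Bytes at offsets 1..4: 46 77 22 A6.
Little-endian stores the least-significant byte at the lowest address.
Reassemble most-significant byte first: A6 22 77 46 → 0xA6227746.
0xA6227746 = 2787276614.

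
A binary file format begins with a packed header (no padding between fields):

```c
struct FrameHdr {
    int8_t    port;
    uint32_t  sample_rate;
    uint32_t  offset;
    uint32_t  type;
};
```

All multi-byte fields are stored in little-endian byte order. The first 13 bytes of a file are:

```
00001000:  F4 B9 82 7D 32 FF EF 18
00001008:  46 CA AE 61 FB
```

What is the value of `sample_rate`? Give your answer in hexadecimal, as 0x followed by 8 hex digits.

0x327D82B9

`sample_rate` follows `port` (1 byte), so it starts at byte offset 1 and occupies 4 bytes.
Bytes at offsets 1..4: B9 82 7D 32.
In little-endian order the low byte comes first in memory.
Reassemble most-significant byte first: 32 7D 82 B9 → 0x327D82B9.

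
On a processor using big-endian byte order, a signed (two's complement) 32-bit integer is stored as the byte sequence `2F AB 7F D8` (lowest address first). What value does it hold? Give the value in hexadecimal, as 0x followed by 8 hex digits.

0x2FAB7FD8

Big-endian stores the most-significant byte at the lowest address.
The bytes are already most-significant first: 0x2FAB7FD8.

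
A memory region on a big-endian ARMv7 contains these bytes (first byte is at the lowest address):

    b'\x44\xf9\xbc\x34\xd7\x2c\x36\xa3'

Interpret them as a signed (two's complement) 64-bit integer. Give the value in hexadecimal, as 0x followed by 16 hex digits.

Big-endian stores the most-significant byte at the lowest address.
The bytes are already most-significant first: 0x44F9BC34D72C36A3.

0x44F9BC34D72C36A3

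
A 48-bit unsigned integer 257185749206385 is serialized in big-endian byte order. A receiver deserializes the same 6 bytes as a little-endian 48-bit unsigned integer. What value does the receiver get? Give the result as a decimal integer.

257185749206385 in 48-bit hexadecimal is 0xE9E8B9390571.
Stored big-endian, the bytes at ascending addresses are E9 E8 B9 39 05 71.
Read back as little-endian, the first byte is least significant, giving 0x710539B9E8E9.
0x710539B9E8E9 = 124267257260265.

124267257260265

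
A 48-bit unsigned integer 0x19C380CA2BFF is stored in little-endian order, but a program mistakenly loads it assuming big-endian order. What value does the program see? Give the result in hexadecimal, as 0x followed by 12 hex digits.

0xFF2BCA80C319

Stored little-endian, the bytes at ascending addresses are FF 2B CA 80 C3 19.
Read back as big-endian, the last byte is least significant, giving 0xFF2BCA80C319.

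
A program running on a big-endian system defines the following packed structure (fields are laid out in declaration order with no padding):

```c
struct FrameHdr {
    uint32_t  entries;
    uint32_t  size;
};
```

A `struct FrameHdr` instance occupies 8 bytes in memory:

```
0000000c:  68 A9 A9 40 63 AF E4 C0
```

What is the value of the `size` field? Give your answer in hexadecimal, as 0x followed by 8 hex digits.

0x63AFE4C0

`size` follows `entries` (4 bytes), so it starts at byte offset 4 and occupies 4 bytes.
Bytes at offsets 4..7: 63 AF E4 C0.
Big-endian: lowest address holds the most-significant byte.
The bytes are already most-significant first: 0x63AFE4C0.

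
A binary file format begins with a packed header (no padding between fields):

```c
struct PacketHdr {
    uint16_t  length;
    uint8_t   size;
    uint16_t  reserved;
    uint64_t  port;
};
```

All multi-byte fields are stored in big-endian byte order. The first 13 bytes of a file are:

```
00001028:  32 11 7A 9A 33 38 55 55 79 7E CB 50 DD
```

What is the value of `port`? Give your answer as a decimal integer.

`port` follows `length` (2 B), `size` (1 B), `reserved` (2 B), so it starts at offset 2 + 1 + 2 = 5 and occupies 8 bytes.
Bytes at offsets 5..12: 38 55 55 79 7E CB 50 DD.
Big-endian: lowest address holds the most-significant byte.
The bytes are already most-significant first: 0x385555797ECB50DD.
0x385555797ECB50DD = 4059244619451027677.

4059244619451027677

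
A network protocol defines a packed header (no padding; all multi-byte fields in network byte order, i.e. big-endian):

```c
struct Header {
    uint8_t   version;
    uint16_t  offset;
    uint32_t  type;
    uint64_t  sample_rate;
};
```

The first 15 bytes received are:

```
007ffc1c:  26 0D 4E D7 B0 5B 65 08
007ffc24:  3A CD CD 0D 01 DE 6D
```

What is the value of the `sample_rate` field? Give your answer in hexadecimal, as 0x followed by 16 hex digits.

`sample_rate` follows `version` (1 B), `offset` (2 B), `type` (4 B), so it starts at offset 1 + 2 + 4 = 7 and occupies 8 bytes.
Bytes at offsets 7..14: 08 3A CD CD 0D 01 DE 6D.
Big-endian stores the most-significant byte at the lowest address.
The bytes are already most-significant first: 0x083ACDCD0D01DE6D.

0x083ACDCD0D01DE6D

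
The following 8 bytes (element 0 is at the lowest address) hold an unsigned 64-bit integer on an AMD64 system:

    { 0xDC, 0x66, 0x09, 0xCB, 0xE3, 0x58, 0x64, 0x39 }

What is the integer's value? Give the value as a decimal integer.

In little-endian order the low byte comes first in memory.
Reassemble most-significant byte first: 39 64 58 E3 CB 09 66 DC → 0x396458E3CB0966DC.
0x396458E3CB0966DC = 4135528093220169436.

4135528093220169436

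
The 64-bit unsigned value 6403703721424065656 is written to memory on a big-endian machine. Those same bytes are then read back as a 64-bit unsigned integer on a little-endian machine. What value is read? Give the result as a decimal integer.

8652633394779709016

6403703721424065656 in 64-bit hexadecimal is 0x58DE869B3A541478.
Stored big-endian, the bytes at ascending addresses are 58 DE 86 9B 3A 54 14 78.
Read back as little-endian, the first byte is least significant, giving 0x7814543A9B86DE58.
0x7814543A9B86DE58 = 8652633394779709016.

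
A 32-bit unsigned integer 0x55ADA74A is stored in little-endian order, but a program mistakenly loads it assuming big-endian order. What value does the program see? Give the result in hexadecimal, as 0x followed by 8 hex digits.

Stored little-endian, the bytes at ascending addresses are 4A A7 AD 55.
Read back as big-endian, the last byte is least significant, giving 0x4AA7AD55.

0x4AA7AD55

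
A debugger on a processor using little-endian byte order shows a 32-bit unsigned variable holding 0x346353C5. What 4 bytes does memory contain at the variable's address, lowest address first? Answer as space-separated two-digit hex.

Split into bytes (most-significant first): 34 63 53 C5.
In little-endian order the low byte comes first in memory.
So at ascending addresses the bytes are C5 53 63 34.

C5 53 63 34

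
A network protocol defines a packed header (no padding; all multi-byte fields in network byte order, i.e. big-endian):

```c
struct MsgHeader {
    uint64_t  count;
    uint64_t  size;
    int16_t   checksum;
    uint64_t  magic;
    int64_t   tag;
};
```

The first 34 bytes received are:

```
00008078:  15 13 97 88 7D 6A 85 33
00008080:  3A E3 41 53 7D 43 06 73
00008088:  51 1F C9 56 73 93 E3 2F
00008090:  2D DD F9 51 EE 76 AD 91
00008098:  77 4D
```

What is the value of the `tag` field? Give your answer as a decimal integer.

-481341491666389171

`tag` follows `count` (8 B), `size` (8 B), `checksum` (2 B), `magic` (8 B), so it starts at offset 8 + 8 + 2 + 8 = 26 and occupies 8 bytes.
Bytes at offsets 26..33: F9 51 EE 76 AD 91 77 4D.
Big-endian: lowest address holds the most-significant byte.
The bytes are already most-significant first: 0xF951EE76AD91774D.
Top bit is set, so as a signed 64-bit value this is 0xF951EE76AD91774D − 2^64 = -481341491666389171.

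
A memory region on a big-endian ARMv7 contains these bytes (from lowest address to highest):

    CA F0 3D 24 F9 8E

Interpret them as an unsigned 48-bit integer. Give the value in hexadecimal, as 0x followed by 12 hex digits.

0xCAF03D24F98E

In big-endian order the high byte comes first in memory.
The bytes are already most-significant first: 0xCAF03D24F98E.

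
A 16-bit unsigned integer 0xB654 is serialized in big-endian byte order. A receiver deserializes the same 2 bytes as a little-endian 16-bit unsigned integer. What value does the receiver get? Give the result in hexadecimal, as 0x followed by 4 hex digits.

0x54B6

Stored big-endian, the bytes at ascending addresses are B6 54.
Read back as little-endian, the first byte is least significant, giving 0x54B6.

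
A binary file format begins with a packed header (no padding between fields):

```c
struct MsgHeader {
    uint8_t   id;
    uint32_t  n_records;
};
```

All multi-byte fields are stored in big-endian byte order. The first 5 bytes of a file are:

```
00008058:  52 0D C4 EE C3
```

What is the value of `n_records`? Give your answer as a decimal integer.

231009987

`n_records` follows `id` (1 byte), so it starts at byte offset 1 and occupies 4 bytes.
Bytes at offsets 1..4: 0D C4 EE C3.
Big-endian: lowest address holds the most-significant byte.
The bytes are already most-significant first: 0x0DC4EEC3.
0x0DC4EEC3 = 231009987.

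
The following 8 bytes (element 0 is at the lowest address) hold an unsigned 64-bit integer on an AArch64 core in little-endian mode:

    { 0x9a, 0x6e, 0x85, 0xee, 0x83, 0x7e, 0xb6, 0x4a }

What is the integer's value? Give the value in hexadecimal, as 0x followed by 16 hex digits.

Little-endian: lowest address holds the least-significant byte.
Reassemble most-significant byte first: 4A B6 7E 83 EE 85 6E 9A → 0x4AB67E83EE856E9A.

0x4AB67E83EE856E9A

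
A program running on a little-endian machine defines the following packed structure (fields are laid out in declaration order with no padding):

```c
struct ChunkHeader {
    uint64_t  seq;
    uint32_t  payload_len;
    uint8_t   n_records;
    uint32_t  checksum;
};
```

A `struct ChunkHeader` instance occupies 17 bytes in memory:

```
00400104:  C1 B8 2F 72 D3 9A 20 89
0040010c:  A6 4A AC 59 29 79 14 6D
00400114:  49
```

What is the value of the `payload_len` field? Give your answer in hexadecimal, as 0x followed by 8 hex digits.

`payload_len` follows `seq` (8 bytes), so it starts at byte offset 8 and occupies 4 bytes.
Bytes at offsets 8..11: A6 4A AC 59.
Little-endian stores the least-significant byte at the lowest address.
Reassemble most-significant byte first: 59 AC 4A A6 → 0x59AC4AA6.

0x59AC4AA6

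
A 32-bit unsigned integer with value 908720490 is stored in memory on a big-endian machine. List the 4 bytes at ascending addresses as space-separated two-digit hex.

36 29 F9 6A

908720490 in hexadecimal, padded to 32 bits, is 0x3629F96A.
Split into bytes (most-significant first): 36 29 F9 6A.
In big-endian order the high byte comes first in memory.
So the memory order matches the most-significant-first order: 36 29 F9 6A.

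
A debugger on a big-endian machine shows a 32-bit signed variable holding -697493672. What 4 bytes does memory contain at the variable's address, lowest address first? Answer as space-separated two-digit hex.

Two's complement of -697493672 in 32 bits: 697493672 = 0x2992E8A8; invert → 0xD66D1757; add 1 → 0xD66D1758.
Split into bytes (most-significant first): D6 6D 17 58.
Big-endian stores the most-significant byte at the lowest address.
So the memory order matches the most-significant-first order: D6 6D 17 58.

D6 6D 17 58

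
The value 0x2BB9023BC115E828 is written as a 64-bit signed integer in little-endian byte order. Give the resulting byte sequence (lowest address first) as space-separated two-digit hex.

Split into bytes (most-significant first): 2B B9 02 3B C1 15 E8 28.
Little-endian: lowest address holds the least-significant byte.
So at ascending addresses the bytes are 28 E8 15 C1 3B 02 B9 2B.

28 E8 15 C1 3B 02 B9 2B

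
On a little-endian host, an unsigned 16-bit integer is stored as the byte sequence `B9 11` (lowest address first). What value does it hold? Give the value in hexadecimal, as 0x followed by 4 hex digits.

In little-endian order the low byte comes first in memory.
Reassemble most-significant byte first: 11 B9 → 0x11B9.

0x11B9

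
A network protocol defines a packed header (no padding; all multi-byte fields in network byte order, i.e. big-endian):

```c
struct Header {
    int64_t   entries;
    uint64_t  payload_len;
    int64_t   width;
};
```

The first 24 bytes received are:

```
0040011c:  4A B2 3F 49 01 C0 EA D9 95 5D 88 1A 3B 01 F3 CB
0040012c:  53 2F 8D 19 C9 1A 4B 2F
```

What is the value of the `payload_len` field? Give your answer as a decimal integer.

10762908330725864395

`payload_len` follows `entries` (8 bytes), so it starts at byte offset 8 and occupies 8 bytes.
Bytes at offsets 8..15: 95 5D 88 1A 3B 01 F3 CB.
Big-endian stores the most-significant byte at the lowest address.
The bytes are already most-significant first: 0x955D881A3B01F3CB.
0x955D881A3B01F3CB = 10762908330725864395.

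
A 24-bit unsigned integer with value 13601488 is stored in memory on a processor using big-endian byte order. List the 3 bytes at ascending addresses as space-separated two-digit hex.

13601488 in hexadecimal, padded to 24 bits, is 0xCF8AD0.
Split into bytes (most-significant first): CF 8A D0.
In big-endian order the high byte comes first in memory.
So the memory order matches the most-significant-first order: CF 8A D0.

CF 8A D0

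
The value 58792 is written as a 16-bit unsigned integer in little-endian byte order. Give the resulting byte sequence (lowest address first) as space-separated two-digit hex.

58792 in hexadecimal, padded to 16 bits, is 0xE5A8.
Split into bytes (most-significant first): E5 A8.
In little-endian order the low byte comes first in memory.
So at ascending addresses the bytes are A8 E5.

A8 E5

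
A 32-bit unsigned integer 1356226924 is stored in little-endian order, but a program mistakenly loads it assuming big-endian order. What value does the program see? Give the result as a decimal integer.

1356226924 in 32-bit hexadecimal is 0x50D6616C.
Stored little-endian, the bytes at ascending addresses are 6C 61 D6 50.
Read back as big-endian, the last byte is least significant, giving 0x6C61D650.
0x6C61D650 = 1818351184.

1818351184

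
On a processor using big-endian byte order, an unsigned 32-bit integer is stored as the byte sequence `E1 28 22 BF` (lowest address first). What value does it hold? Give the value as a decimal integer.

3777503935

In big-endian order the high byte comes first in memory.
The bytes are already most-significant first: 0xE12822BF.
0xE12822BF = 3777503935.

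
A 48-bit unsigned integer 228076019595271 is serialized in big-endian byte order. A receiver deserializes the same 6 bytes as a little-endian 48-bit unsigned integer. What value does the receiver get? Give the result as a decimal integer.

7937654681551

228076019595271 in 48-bit hexadecimal is 0xCF6F16213807.
Stored big-endian, the bytes at ascending addresses are CF 6F 16 21 38 07.
Read back as little-endian, the first byte is least significant, giving 0x073821166FCF.
0x073821166FCF = 7937654681551.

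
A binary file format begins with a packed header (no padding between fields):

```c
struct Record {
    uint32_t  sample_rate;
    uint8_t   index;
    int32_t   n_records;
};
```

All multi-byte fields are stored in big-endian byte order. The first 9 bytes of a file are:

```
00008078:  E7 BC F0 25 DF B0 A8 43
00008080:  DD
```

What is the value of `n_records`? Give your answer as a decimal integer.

`n_records` follows `sample_rate` (4 B), `index` (1 B), so it starts at offset 4 + 1 = 5 and occupies 4 bytes.
Bytes at offsets 5..8: B0 A8 43 DD.
Big-endian stores the most-significant byte at the lowest address.
The bytes are already most-significant first: 0xB0A843DD.
Top bit is set, so as a signed 32-bit value this is 0xB0A843DD − 2^32 = -1331149859.

-1331149859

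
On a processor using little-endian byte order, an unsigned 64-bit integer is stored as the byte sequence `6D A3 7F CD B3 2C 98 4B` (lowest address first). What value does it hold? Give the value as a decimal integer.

Little-endian stores the least-significant byte at the lowest address.
Reassemble most-significant byte first: 4B 98 2C B3 CD 7F A3 6D → 0x4B982CB3CD7FA36D.
0x4B982CB3CD7FA36D = 5447152900063077229.

5447152900063077229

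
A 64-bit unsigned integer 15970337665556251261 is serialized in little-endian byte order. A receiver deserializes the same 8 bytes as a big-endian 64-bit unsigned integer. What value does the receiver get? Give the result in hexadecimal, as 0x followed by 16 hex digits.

15970337665556251261 in 64-bit hexadecimal is 0xDDA2097E0A85827D.
Stored little-endian, the bytes at ascending addresses are 7D 82 85 0A 7E 09 A2 DD.
Read back as big-endian, the last byte is least significant, giving 0x7D82850A7E09A2DD.

0x7D82850A7E09A2DD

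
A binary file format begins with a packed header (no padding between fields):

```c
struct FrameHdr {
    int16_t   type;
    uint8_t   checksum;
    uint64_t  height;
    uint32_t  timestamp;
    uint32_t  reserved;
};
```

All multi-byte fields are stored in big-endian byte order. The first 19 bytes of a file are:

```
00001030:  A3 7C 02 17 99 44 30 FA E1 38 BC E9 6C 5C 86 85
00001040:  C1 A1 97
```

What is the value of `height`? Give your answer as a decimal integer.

`height` follows `type` (2 B), `checksum` (1 B), so it starts at offset 2 + 1 = 3 and occupies 8 bytes.
Bytes at offsets 3..10: 17 99 44 30 FA E1 38 BC.
Big-endian: lowest address holds the most-significant byte.
The bytes are already most-significant first: 0x17994430FAE138BC.
0x17994430FAE138BC = 1700465311467255996.

1700465311467255996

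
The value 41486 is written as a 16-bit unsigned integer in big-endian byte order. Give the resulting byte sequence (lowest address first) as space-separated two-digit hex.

41486 in hexadecimal, padded to 16 bits, is 0xA20E.
Split into bytes (most-significant first): A2 0E.
Big-endian: lowest address holds the most-significant byte.
So the memory order matches the most-significant-first order: A2 0E.

A2 0E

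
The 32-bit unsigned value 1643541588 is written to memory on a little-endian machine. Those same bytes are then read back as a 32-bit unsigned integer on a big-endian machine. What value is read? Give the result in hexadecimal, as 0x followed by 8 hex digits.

0x5474F661

1643541588 in 32-bit hexadecimal is 0x61F67454.
Stored little-endian, the bytes at ascending addresses are 54 74 F6 61.
Read back as big-endian, the last byte is least significant, giving 0x5474F661.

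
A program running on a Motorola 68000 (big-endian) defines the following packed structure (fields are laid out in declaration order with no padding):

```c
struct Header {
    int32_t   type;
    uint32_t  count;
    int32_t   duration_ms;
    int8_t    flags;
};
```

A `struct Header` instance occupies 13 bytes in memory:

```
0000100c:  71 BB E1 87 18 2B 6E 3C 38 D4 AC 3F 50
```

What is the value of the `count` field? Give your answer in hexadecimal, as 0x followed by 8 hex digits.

`count` follows `type` (4 bytes), so it starts at byte offset 4 and occupies 4 bytes.
Bytes at offsets 4..7: 18 2B 6E 3C.
In big-endian order the high byte comes first in memory.
The bytes are already most-significant first: 0x182B6E3C.

0x182B6E3C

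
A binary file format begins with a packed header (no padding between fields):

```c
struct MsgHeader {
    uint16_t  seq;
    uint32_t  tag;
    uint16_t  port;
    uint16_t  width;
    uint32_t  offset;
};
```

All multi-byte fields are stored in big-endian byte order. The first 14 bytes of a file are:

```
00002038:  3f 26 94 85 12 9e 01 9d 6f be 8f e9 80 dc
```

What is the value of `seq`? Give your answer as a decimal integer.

16166

`seq` is the first field, at byte offset 0, occupying 2 bytes.
Bytes at offsets 0..1: 3F 26.
Big-endian: lowest address holds the most-significant byte.
The bytes are already most-significant first: 0x3F26.
0x3F26 = 16166.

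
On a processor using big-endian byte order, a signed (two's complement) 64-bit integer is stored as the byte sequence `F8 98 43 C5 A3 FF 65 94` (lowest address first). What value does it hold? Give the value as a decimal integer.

Big-endian stores the most-significant byte at the lowest address.
The bytes are already most-significant first: 0xF89843C5A3FF6594.
Top bit is set, so as a signed 64-bit value this is 0xF89843C5A3FF6594 − 2^64 = -533602039704361580.

-533602039704361580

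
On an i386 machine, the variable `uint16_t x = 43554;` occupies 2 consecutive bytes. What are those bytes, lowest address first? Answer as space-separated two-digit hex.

43554 in hexadecimal, padded to 16 bits, is 0xAA22.
Split into bytes (most-significant first): AA 22.
Little-endian: lowest address holds the least-significant byte.
So at ascending addresses the bytes are 22 AA.

22 AA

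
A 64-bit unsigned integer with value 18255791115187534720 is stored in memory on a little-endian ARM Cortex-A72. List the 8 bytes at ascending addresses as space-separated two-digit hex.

80 3B 7C C2 4B 99 59 FD

18255791115187534720 in hexadecimal, padded to 64 bits, is 0xFD59994BC27C3B80.
Split into bytes (most-significant first): FD 59 99 4B C2 7C 3B 80.
In little-endian order the low byte comes first in memory.
So at ascending addresses the bytes are 80 3B 7C C2 4B 99 59 FD.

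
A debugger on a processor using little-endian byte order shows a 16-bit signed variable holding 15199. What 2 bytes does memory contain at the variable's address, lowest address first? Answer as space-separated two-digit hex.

15199 in hexadecimal, padded to 16 bits, is 0x3B5F.
Split into bytes (most-significant first): 3B 5F.
Little-endian: lowest address holds the least-significant byte.
So at ascending addresses the bytes are 5F 3B.

5F 3B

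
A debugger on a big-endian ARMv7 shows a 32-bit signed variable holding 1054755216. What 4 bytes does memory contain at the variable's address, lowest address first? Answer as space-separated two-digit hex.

3E DE 49 90

1054755216 in hexadecimal, padded to 32 bits, is 0x3EDE4990.
Split into bytes (most-significant first): 3E DE 49 90.
In big-endian order the high byte comes first in memory.
So the memory order matches the most-significant-first order: 3E DE 49 90.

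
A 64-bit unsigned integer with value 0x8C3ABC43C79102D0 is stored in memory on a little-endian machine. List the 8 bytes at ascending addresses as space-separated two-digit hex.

Split into bytes (most-significant first): 8C 3A BC 43 C7 91 02 D0.
Little-endian: lowest address holds the least-significant byte.
So at ascending addresses the bytes are D0 02 91 C7 43 BC 3A 8C.

D0 02 91 C7 43 BC 3A 8C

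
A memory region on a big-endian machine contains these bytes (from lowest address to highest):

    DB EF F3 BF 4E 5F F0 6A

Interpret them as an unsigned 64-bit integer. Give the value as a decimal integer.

Big-endian: lowest address holds the most-significant byte.
The bytes are already most-significant first: 0xDBEFF3BF4E5FF06A.
0xDBEFF3BF4E5FF06A = 15848153616719278186.

15848153616719278186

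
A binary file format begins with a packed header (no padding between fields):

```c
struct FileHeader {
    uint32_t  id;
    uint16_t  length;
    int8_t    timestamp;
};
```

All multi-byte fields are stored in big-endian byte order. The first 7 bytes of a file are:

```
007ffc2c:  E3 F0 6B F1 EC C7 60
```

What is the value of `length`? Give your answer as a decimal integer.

60615

`length` follows `id` (4 bytes), so it starts at byte offset 4 and occupies 2 bytes.
Bytes at offsets 4..5: EC C7.
Big-endian stores the most-significant byte at the lowest address.
The bytes are already most-significant first: 0xECC7.
0xECC7 = 60615.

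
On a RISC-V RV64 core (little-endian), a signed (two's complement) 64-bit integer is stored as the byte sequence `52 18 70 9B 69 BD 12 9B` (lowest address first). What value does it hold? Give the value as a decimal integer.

-7272542186972899246

Little-endian stores the least-significant byte at the lowest address.
Reassemble most-significant byte first: 9B 12 BD 69 9B 70 18 52 → 0x9B12BD699B701852.
Top bit is set, so as a signed 64-bit value this is 0x9B12BD699B701852 − 2^64 = -7272542186972899246.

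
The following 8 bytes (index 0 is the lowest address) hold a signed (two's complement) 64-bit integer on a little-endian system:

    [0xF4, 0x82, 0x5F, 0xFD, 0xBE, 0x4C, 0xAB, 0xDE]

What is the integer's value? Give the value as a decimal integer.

In little-endian order the low byte comes first in memory.
Reassemble most-significant byte first: DE AB 4C BE FD 5F 82 F4 → 0xDEAB4CBEFD5F82F4.
Top bit is set, so as a signed 64-bit value this is 0xDEAB4CBEFD5F82F4 − 2^64 = -2401741593093635340.

-2401741593093635340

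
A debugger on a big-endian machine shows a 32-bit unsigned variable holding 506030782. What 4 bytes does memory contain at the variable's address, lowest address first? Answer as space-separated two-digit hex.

506030782 in hexadecimal, padded to 32 bits, is 0x1E296ABE.
Split into bytes (most-significant first): 1E 29 6A BE.
Big-endian: lowest address holds the most-significant byte.
So the memory order matches the most-significant-first order: 1E 29 6A BE.

1E 29 6A BE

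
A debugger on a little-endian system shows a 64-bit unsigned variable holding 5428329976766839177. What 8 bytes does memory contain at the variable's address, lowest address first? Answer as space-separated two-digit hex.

5428329976766839177 in hexadecimal, padded to 64 bits, is 0x4B554D5A74CAB989.
Split into bytes (most-significant first): 4B 55 4D 5A 74 CA B9 89.
Little-endian: lowest address holds the least-significant byte.
So at ascending addresses the bytes are 89 B9 CA 74 5A 4D 55 4B.

89 B9 CA 74 5A 4D 55 4B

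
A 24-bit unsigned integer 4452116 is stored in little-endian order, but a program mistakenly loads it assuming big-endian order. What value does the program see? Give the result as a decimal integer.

4452116 in 24-bit hexadecimal is 0x43EF14.
Stored little-endian, the bytes at ascending addresses are 14 EF 43.
Read back as big-endian, the last byte is least significant, giving 0x14EF43.
0x14EF43 = 1371971.

1371971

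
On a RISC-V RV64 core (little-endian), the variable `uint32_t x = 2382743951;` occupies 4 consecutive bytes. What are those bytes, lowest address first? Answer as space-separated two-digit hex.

8F C9 05 8E

2382743951 in hexadecimal, padded to 32 bits, is 0x8E05C98F.
Split into bytes (most-significant first): 8E 05 C9 8F.
In little-endian order the low byte comes first in memory.
So at ascending addresses the bytes are 8F C9 05 8E.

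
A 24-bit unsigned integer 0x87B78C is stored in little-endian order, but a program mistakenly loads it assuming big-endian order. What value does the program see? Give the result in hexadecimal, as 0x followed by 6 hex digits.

0x8CB787

Stored little-endian, the bytes at ascending addresses are 8C B7 87.
Read back as big-endian, the last byte is least significant, giving 0x8CB787.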